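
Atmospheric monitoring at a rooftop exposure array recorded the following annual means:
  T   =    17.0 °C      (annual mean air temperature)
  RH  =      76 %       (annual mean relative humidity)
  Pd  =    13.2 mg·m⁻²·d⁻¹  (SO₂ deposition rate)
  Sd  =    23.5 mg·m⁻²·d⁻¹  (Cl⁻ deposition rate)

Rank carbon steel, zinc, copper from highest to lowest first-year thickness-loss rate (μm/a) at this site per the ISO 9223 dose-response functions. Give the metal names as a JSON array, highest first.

["carbon steel", "zinc", "copper"]

carbon steel: T>10 °C ⇒ hinge -0.054·(17.0−10) = -0.3780
  SO₂ term: 1.77·13.2^0.52·exp(0.02·76-0.3780) = 21.21
  Cl⁻ term: 0.102·23.5^0.62·exp(0.033·76+0.04·17.0) = 17.51
  sum: 21.21 + 17.51 → r_corr = 38.72 μm/a
zinc: temperature factor f = -0.071·(7.0) = -0.4970
  Pd branch = 0.0129·Pd^0.44·e^(0.046·RH+f) = 0.8055 μm/a
  Cl⁻ term: 0.0175·23.5^0.57·exp(0.008·76+0.085·17.0) = 0.8244
  r_corr = 0.8055 + 0.8244 = 1.63 μm/a
copper: T>10 °C ⇒ hinge -0.080·(17.0−10) = -0.5600
  SO₂ term: 0.0053·13.2^0.26·exp(0.059·76-0.5600) = 0.5246
  Cl⁻ term: 0.01025·23.5^0.27·exp(0.036·76+0.049·17.0) = 0.8529
  r_corr = 0.5246 + 0.8529 = 1.377 μm/a
Ordering by μm/a: carbon steel (38.7) > zinc (1.63) > copper (1.38)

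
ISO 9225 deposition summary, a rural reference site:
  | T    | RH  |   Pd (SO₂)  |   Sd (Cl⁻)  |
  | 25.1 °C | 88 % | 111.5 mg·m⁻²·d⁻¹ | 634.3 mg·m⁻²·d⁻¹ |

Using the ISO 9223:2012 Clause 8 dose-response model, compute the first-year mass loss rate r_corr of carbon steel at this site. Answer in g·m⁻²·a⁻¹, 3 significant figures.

carbon steel: T>10 °C ⇒ hinge -0.054·(25.1−10) = -0.8154
  SO₂ term: 1.77·111.5^0.52·exp(0.02·88-0.8154) = 52.82
  Cl⁻ term: 0.102·634.3^0.62·exp(0.033·88+0.04·25.1) = 277.5
  r_corr = 52.82 + 277.5 = 330.3 μm/a
Convert to mass loss: 330.3 μm/a × 7.85 g/cm³ = 2593 g·m⁻²·a⁻¹

r_corr = 2.59e+03 g·m⁻²·a⁻¹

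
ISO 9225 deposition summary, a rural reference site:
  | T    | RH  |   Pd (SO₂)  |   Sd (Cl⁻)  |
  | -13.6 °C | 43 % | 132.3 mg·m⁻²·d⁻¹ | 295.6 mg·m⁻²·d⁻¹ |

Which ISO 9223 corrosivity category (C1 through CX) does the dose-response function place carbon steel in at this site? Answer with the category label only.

carbon steel: temperature factor f = +0.150·(-23.6) = -3.5400
  sulphur-dioxide contribution → 1.539 μm/a
  chloride contribution → 8.326 μm/a
  ⇒ r_corr(carbon steel) = 9.865 μm/a
ISO 9223 Table 2 (carbon steel): 1.3 < 9.87 ≤ 25 μm/a ⇒ C2

C2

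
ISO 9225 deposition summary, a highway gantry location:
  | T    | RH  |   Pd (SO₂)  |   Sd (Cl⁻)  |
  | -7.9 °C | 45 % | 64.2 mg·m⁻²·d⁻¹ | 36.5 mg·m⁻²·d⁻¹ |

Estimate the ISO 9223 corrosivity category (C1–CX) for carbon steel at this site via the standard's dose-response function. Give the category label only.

C2

carbon steel: temperature factor f = +0.150·(-17.9) = -2.6850
  Pd branch = 1.77·Pd^0.52·e^(0.02·RH+f) = 2.586 μm/a
  Cl⁻ term: 0.102·36.5^0.62·exp(0.033·45+0.04·-7.9) = 3.054
  r_corr = 2.586 + 3.054 = 5.641 μm/a
Category bounds: 1.3…25 μm/a bracket r_corr ⇒ C2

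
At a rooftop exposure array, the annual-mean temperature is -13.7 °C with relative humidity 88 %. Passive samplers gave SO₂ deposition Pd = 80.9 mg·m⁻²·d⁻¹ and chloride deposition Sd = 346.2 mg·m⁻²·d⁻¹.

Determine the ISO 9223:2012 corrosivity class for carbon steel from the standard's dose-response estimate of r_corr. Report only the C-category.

C3

carbon steel: T≤10 °C ⇒ hinge +0.150·(-13.7−10) = -3.5550
  Pd branch = 1.77·Pd^0.52·e^(0.02·RH+f) = 2.888 μm/a
  Sd branch = 0.102·Sd^0.62·e^(0.033·RH+0.04·T) = 40.38 μm/a
  r_corr = 2.888 + 40.38 = 43.27 μm/a
ISO 9223 Table 2 (carbon steel): 25 < 43.3 ≤ 50 μm/a ⇒ C3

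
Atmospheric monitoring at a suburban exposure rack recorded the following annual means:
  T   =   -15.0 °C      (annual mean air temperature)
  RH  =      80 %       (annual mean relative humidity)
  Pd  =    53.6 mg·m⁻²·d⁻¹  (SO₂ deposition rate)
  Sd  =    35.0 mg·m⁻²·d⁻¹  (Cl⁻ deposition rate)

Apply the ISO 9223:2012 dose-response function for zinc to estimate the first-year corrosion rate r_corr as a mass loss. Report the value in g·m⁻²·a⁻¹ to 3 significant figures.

zinc: T≤10 °C ⇒ hinge +0.038·(-15.0−10) = -0.9500
  sulphur-dioxide contribution → 1.14 μm/a
  chloride contribution → 0.07037 μm/a
  ⇒ r_corr(zinc) = 1.211 μm/a
Convert to mass loss: 1.211 μm/a × 7.14 g/cm³ = 8.645 g·m⁻²·a⁻¹

r_corr = 8.64 g·m⁻²·a⁻¹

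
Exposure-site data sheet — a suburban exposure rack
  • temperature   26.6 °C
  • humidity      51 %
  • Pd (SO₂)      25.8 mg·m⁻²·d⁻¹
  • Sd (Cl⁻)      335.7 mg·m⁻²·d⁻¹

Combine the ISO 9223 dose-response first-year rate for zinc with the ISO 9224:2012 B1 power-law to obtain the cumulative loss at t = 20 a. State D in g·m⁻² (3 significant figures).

D(20) = 581 g·m⁻²

zinc: T>10 °C ⇒ hinge -0.071·(26.6−10) = -1.1786
  sulphur-dioxide contribution → 0.1733 μm/a
  chloride contribution → 6.95 μm/a
  ⇒ r_corr(zinc) = 7.123 μm/a
Power-law: D(20) = r_corr · 20^0.813
  D(20) = 7.123 × 20^0.813 = 7.123 × 11.42 = 81.36 μm
  Mass loss = 81.36 μm × 7.14 g/cm³ = 580.9 g·m⁻²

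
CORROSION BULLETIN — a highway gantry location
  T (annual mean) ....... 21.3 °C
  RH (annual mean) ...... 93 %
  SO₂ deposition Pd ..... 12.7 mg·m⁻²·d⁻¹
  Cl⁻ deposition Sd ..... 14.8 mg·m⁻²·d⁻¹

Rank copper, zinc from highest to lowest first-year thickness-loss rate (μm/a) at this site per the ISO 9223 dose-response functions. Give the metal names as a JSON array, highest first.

copper: T>10 °C ⇒ hinge -0.080·(21.3−10) = -0.9040
  Pd branch = 0.0053·Pd^0.26·e^(0.059·RH+f) = 1.004 μm/a
  Cl⁻ term: 0.01025·14.8^0.27·exp(0.036·93+0.049·21.3) = 1.714
  r_corr = 1.004 + 1.714 = 2.718 μm/a
zinc: T>10 °C ⇒ hinge -0.071·(21.3−10) = -0.8023
  Pd branch = 0.0129·Pd^0.44·e^(0.046·RH+f) = 1.276 μm/a
  Sd branch = 0.0175·Sd^0.57·e^(0.008·RH+0.085·T) = 1.046 μm/a
  sum: 1.276 + 1.046 → r_corr = 2.322 μm/a
Ordering by μm/a: copper (2.72) > zinc (2.32)

["copper", "zinc"]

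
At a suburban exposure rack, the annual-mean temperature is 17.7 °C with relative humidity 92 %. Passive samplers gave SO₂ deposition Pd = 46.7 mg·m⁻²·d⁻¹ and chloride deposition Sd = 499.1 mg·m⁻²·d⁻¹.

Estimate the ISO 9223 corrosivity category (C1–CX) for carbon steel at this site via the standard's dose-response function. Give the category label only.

CX

carbon steel: temperature factor f = -0.054·(7.7) = -0.4158
  SO₂ term: 1.77·46.7^0.52·exp(0.02·92-0.4158) = 54.27
  Cl⁻ term: 0.102·499.1^0.62·exp(0.033·92+0.04·17.7) = 203
  r_corr = 54.27 + 203 = 257.3 μm/a
257 μm/a falls in (200, 700] for carbon steel → category CX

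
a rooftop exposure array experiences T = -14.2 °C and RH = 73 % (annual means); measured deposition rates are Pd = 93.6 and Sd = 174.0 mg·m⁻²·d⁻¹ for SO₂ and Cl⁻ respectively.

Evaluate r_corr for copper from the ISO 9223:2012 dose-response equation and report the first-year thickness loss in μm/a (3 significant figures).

copper: T≤10 °C ⇒ hinge +0.126·(-14.2−10) = -3.0492
  sulphur-dioxide contribution → 0.06068 μm/a
  chloride contribution → 0.285 μm/a
  ⇒ r_corr(copper) = 0.3457 μm/a

r_corr = 0.346 μm/a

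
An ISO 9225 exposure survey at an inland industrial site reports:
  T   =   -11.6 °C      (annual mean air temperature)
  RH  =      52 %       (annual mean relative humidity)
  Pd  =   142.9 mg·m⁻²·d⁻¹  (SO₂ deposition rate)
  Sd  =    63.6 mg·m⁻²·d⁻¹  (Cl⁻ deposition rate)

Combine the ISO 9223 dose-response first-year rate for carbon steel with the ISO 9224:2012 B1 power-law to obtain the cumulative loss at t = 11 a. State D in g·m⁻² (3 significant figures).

carbon steel: f(T) = +0.150·(T−10) [T≤10 °C] = -3.2400
  Pd branch = 1.77·Pd^0.52·e^(0.02·RH+f) = 2.589 μm/a
  Sd branch = 0.102·Sd^0.62·e^(0.033·RH+0.04·T) = 4.683 μm/a
  r_corr = 2.589 + 4.683 = 7.272 μm/a
Power-law: D(11) = r_corr · 11^0.523
  D(11) = 7.272 × 11^0.523 = 7.272 × 3.505 = 25.48 μm
  Mass loss = 25.48 μm × 7.85 g/cm³ = 200.1 g·m⁻²

D(11) = 200 g·m⁻²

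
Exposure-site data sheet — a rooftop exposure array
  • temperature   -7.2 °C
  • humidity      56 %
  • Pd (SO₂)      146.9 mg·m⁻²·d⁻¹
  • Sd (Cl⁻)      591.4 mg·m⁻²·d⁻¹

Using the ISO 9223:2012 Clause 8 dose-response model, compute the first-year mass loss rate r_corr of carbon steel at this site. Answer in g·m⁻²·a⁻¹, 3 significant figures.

carbon steel: temperature factor f = +0.150·(-17.2) = -2.5800
  SO₂ term: 1.77·146.9^0.52·exp(0.02·56-2.5800) = 5.505
  Sd branch = 0.102·Sd^0.62·e^(0.033·RH+0.04·T) = 25.39 μm/a
  sum: 5.505 + 25.39 → r_corr = 30.9 μm/a
Convert to mass loss: 30.9 μm/a × 7.85 g/cm³ = 242.5 g·m⁻²·a⁻¹

r_corr = 243 g·m⁻²·a⁻¹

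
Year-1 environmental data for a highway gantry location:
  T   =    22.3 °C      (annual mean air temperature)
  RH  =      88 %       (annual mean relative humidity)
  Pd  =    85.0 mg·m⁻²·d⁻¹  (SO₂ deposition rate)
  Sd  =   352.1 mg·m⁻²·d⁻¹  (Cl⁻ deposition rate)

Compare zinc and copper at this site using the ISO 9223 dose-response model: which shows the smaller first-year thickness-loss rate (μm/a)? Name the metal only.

zinc: temperature factor f = -0.071·(12.3) = -0.8733
  Pd branch = 0.0129·Pd^0.44·e^(0.046·RH+f) = 2.179 μm/a
  Cl⁻ term: 0.0175·352.1^0.57·exp(0.008·88+0.085·22.3) = 6.662
  r_corr = 2.179 + 6.662 = 8.841 μm/a
copper: temperature factor f = -0.080·(12.3) = -0.9840
  SO₂ term: 0.0053·85.0^0.26·exp(0.059·88-0.9840) = 1.131
  Sd branch = 0.01025·Sd^0.27·e^(0.036·RH+0.049·T) = 3.538 μm/a
  sum: 1.131 + 3.538 → r_corr = 4.669 μm/a
Ordering by μm/a: zinc (8.84) > copper (4.67)

copper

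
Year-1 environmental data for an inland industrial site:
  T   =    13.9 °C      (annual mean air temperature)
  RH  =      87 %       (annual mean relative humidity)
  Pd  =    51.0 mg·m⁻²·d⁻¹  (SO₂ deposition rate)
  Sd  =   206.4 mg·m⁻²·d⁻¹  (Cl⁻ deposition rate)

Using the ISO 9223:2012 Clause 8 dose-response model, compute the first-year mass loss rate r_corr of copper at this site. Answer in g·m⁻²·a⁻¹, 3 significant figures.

r_corr = 33.9 g·m⁻²·a⁻¹

copper: temperature factor f = -0.080·(3.9) = -0.3120
  Pd branch = 0.0053·Pd^0.26·e^(0.059·RH+f) = 1.828 μm/a
  Sd branch = 0.01025·Sd^0.27·e^(0.036·RH+0.049·T) = 1.958 μm/a
  sum: 1.828 + 1.958 → r_corr = 3.786 μm/a
Convert to mass loss: 3.786 μm/a × 8.96 g/cm³ = 33.92 g·m⁻²·a⁻¹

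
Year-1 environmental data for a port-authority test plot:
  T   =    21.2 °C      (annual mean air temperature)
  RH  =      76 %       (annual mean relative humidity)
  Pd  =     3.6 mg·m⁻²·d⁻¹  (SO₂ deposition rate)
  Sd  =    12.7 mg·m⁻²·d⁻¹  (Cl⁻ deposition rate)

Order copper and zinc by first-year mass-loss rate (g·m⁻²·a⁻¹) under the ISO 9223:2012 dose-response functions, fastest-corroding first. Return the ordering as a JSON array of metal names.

copper: T>10 °C ⇒ hinge -0.080·(21.2−10) = -0.8960
  SO₂ term: 0.0053·3.6^0.26·exp(0.059·76-0.8960) = 0.2674
  Sd branch = 0.01025·Sd^0.27·e^(0.036·RH+0.049·T) = 0.8874 μm/a
  r_corr = 0.2674 + 0.8874 = 1.155 μm/a
  mass loss = 1.155 μm/a × 8.96 g/cm³ = 10.35 g·m⁻²·a⁻¹
zinc: T>10 °C ⇒ hinge -0.071·(21.2−10) = -0.7952
  SO₂ term: 0.0129·3.6^0.44·exp(0.046·76-0.7952) = 0.3375
  Cl⁻ term: 0.0175·12.7^0.57·exp(0.008·76+0.085·21.2) = 0.8296
  sum: 0.3375 + 0.8296 → r_corr = 1.167 μm/a
  mass loss = 1.167 μm/a × 7.14 g/cm³ = 8.333 g·m⁻²·a⁻¹
Ordering by g·m⁻²·a⁻¹: copper (10.3) > zinc (8.33)

["copper", "zinc"]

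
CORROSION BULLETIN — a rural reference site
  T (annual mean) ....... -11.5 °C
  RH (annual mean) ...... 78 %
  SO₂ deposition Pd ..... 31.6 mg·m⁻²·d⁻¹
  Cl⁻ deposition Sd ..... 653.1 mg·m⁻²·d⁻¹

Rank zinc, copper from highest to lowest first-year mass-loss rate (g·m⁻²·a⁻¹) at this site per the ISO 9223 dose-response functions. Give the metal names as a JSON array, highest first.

["zinc", "copper"]

zinc: f(T) = +0.038·(T−10) [T≤10 °C] = -0.8170
  SO₂ term: 0.0129·31.6^0.44·exp(0.046·78-0.8170) = 0.9416
  Sd branch = 0.0175·Sd^0.57·e^(0.008·RH+0.085·T) = 0.4944 μm/a
  sum: 0.9416 + 0.4944 → r_corr = 1.436 μm/a
  mass loss = 1.436 μm/a × 7.14 g/cm³ = 10.25 g·m⁻²·a⁻¹
copper: f(T) = +0.126·(T−10) [T≤10 °C] = -2.7090
  Pd branch = 0.0053·Pd^0.26·e^(0.059·RH+f) = 0.08636 μm/a
  Cl⁻ term: 0.01025·653.1^0.27·exp(0.036·78+0.049·-11.5) = 0.5566
  sum: 0.08636 + 0.5566 → r_corr = 0.643 μm/a
  mass loss = 0.643 μm/a × 8.96 g/cm³ = 5.761 g·m⁻²·a⁻¹
Ordering by g·m⁻²·a⁻¹: zinc (10.3) > copper (5.76)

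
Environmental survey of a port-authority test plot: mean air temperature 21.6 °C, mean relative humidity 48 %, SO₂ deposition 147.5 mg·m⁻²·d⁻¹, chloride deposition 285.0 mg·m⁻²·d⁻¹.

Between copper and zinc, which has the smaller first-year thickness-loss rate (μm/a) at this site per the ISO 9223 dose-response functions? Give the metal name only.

copper: temperature factor f = -0.080·(11.6) = -0.9280
  SO₂ term: 0.0053·147.5^0.26·exp(0.059·48-0.9280) = 0.1303
  Cl⁻ term: 0.01025·285.0^0.27·exp(0.036·48+0.049·21.6) = 0.765
  r_corr = 0.1303 + 0.765 = 0.8953 μm/a
zinc: f(T) = -0.071·(T−10) [T>10 °C] = -0.8236
  SO₂ term: 0.0129·147.5^0.44·exp(0.046·48-0.8236) = 0.4635
  Cl⁻ term: 0.0175·285.0^0.57·exp(0.008·48+0.085·21.6) = 4.04
  sum: 0.4635 + 4.04 → r_corr = 4.504 μm/a
Ordering by μm/a: zinc (4.5) > copper (0.895)

copper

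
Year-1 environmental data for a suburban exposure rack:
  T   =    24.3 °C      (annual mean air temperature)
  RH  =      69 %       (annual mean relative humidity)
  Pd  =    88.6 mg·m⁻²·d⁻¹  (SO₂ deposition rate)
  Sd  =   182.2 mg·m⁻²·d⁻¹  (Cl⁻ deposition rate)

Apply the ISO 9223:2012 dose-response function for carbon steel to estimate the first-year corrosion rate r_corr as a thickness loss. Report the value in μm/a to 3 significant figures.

carbon steel: T>10 °C ⇒ hinge -0.054·(24.3−10) = -0.7722
  SO₂ term: 1.77·88.6^0.52·exp(0.02·69-0.7722) = 33.47
  Cl⁻ term: 0.102·182.2^0.62·exp(0.033·69+0.04·24.3) = 66.25
  r_corr = 33.47 + 66.25 = 99.71 μm/a

r_corr = 99.7 μm/a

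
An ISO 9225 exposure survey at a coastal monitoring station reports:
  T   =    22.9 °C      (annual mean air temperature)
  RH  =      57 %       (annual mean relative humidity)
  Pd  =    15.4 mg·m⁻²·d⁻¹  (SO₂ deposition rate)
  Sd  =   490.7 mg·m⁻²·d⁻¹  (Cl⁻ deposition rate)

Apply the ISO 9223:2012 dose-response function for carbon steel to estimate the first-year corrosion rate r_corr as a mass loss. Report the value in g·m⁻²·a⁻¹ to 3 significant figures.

carbon steel: T>10 °C ⇒ hinge -0.054·(22.9−10) = -0.6966
  SO₂ term: 1.77·15.4^0.52·exp(0.02·57-0.6966) = 11.43
  Cl⁻ term: 0.102·490.7^0.62·exp(0.033·57+0.04·22.9) = 77.92
  sum: 11.43 + 77.92 → r_corr = 89.35 μm/a
Convert to mass loss: 89.35 μm/a × 7.85 g/cm³ = 701.4 g·m⁻²·a⁻¹

r_corr = 701 g·m⁻²·a⁻¹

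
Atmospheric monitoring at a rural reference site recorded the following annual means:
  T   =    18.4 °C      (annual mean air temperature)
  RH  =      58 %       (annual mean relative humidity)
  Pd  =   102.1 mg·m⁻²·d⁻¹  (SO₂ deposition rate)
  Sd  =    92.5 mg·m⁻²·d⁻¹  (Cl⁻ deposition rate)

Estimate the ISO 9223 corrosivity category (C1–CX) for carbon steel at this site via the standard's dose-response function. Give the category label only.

C4

carbon steel: temperature factor f = -0.054·(8.4) = -0.4536
  sulphur-dioxide contribution → 39.76 μm/a
  chloride contribution → 23.9 μm/a
  total first-year rate 63.67 μm/a
Category bounds: 50…80 μm/a bracket r_corr ⇒ C4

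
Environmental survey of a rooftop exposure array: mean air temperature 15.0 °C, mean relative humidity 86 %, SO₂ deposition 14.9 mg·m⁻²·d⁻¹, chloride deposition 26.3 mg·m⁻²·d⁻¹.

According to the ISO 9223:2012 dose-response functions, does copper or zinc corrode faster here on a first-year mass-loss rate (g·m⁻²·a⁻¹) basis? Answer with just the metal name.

copper: f(T) = -0.080·(T−10) [T>10 °C] = -0.4000
  SO₂ term: 0.0053·14.9^0.26·exp(0.059·86-0.4000) = 1.146
  Sd branch = 0.01025·Sd^0.27·e^(0.036·RH+0.049·T) = 1.143 μm/a
  sum: 1.146 + 1.143 → r_corr = 2.289 μm/a
  mass loss = 2.289 μm/a × 8.96 g/cm³ = 20.51 g·m⁻²·a⁻¹
zinc: T>10 °C ⇒ hinge -0.071·(15.0−10) = -0.3550
  SO₂ term: 0.0129·14.9^0.44·exp(0.046·86-0.3550) = 1.551
  Cl⁻ term: 0.0175·26.3^0.57·exp(0.008·86+0.085·15.0) = 0.8034
  r_corr = 1.551 + 0.8034 = 2.355 μm/a
  mass loss = 2.355 μm/a × 7.14 g/cm³ = 16.81 g·m⁻²·a⁻¹
Ordering by g·m⁻²·a⁻¹: copper (20.5) > zinc (16.8)

copper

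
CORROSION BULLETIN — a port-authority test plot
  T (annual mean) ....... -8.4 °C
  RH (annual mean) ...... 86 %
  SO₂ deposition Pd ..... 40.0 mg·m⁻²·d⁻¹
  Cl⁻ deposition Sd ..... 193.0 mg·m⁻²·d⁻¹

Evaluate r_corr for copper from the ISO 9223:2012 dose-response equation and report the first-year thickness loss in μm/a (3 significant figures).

r_corr = 0.839 μm/a

copper: T≤10 °C ⇒ hinge +0.126·(-8.4−10) = -2.3184
  SO₂ term: 0.0053·40.0^0.26·exp(0.059·86-2.3184) = 0.2175
  Cl⁻ term: 0.01025·193.0^0.27·exp(0.036·86+0.049·-8.4) = 0.6218
  r_corr = 0.2175 + 0.6218 = 0.8393 μm/a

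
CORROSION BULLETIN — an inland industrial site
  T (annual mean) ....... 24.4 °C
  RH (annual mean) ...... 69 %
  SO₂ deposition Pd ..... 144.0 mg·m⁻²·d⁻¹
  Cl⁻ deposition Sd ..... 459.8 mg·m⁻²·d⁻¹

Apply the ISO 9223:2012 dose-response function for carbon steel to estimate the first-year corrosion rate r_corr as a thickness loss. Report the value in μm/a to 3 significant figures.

carbon steel: T>10 °C ⇒ hinge -0.054·(24.4−10) = -0.7776
  sulphur-dioxide contribution → 42.85 μm/a
  chloride contribution → 118.1 μm/a
  total first-year rate 160.9 μm/a

r_corr = 161 μm/a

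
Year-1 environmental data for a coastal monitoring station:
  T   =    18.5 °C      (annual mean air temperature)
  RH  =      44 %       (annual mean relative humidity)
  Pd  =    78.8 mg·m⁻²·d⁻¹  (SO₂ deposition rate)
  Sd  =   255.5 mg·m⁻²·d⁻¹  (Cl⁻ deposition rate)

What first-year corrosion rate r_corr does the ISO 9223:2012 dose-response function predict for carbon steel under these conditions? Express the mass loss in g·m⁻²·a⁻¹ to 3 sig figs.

r_corr = 428 g·m⁻²·a⁻¹

carbon steel: T>10 °C ⇒ hinge -0.054·(18.5−10) = -0.4590
  SO₂ term: 1.77·78.8^0.52·exp(0.02·44-0.4590) = 26.12
  Sd branch = 0.102·Sd^0.62·e^(0.033·RH+0.04·T) = 28.39 μm/a
  sum: 26.12 + 28.39 → r_corr = 54.51 μm/a
Convert to mass loss: 54.51 μm/a × 7.85 g/cm³ = 427.9 g·m⁻²·a⁻¹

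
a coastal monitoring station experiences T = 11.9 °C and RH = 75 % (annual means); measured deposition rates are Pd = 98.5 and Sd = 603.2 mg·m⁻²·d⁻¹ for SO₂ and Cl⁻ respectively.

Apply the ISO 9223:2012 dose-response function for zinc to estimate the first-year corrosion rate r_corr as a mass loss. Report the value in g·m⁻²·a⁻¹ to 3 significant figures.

r_corr = 43.2 g·m⁻²·a⁻¹

zinc: temperature factor f = -0.071·(1.9) = -0.1349
  sulphur-dioxide contribution → 2.676 μm/a
  chloride contribution → 3.371 μm/a
  ⇒ r_corr(zinc) = 6.047 μm/a
Convert to mass loss: 6.047 μm/a × 7.14 g/cm³ = 43.17 g·m⁻²·a⁻¹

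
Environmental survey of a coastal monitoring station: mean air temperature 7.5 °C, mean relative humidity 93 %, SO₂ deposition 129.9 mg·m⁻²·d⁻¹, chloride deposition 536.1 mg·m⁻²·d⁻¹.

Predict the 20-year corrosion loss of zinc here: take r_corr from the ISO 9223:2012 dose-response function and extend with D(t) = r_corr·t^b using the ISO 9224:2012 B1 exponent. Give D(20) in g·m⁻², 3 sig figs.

zinc: f(T) = +0.038·(T−10) [T≤10 °C] = -0.0950
  Pd branch = 0.0129·Pd^0.44·e^(0.046·RH+f) = 7.198 μm/a
  Cl⁻ term: 0.0175·536.1^0.57·exp(0.008·93+0.085·7.5) = 2.504
  r_corr = 7.198 + 2.504 = 9.703 μm/a
ISO 9224: D(t) = r_corr · t^b with b = 0.813 (zinc, B1)
  D(20) = 9.703 × 20^0.813 = 9.703 × 11.42 = 110.8 μm
  Mass loss = 110.8 μm × 7.14 g/cm³ = 791.3 g·m⁻²

D(20) = 791 g·m⁻²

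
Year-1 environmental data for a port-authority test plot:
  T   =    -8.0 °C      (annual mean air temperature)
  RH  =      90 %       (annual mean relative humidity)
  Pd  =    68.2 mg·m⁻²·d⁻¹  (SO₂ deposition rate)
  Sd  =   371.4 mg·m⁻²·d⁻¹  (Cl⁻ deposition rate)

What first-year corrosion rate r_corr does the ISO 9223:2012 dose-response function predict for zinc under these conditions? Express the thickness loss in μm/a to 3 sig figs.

zinc: T≤10 °C ⇒ hinge +0.038·(-8.0−10) = -0.6840
  sulphur-dioxide contribution → 2.62 μm/a
  chloride contribution → 0.5312 μm/a
  ⇒ r_corr(zinc) = 3.152 μm/a

r_corr = 3.15 μm/a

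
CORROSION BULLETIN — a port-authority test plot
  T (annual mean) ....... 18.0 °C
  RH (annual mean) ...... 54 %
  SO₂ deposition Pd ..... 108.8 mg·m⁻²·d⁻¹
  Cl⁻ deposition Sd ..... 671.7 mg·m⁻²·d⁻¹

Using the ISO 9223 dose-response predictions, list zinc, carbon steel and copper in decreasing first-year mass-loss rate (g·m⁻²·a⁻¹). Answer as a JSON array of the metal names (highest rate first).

zinc: T>10 °C ⇒ hinge -0.071·(18.0−10) = -0.5680
  Pd branch = 0.0129·Pd^0.44·e^(0.046·RH+f) = 0.6899 μm/a
  Sd branch = 0.0175·Sd^0.57·e^(0.008·RH+0.085·T) = 5.089 μm/a
  sum: 0.6899 + 5.089 → r_corr = 5.779 μm/a
  mass loss = 5.779 μm/a × 7.14 g/cm³ = 41.26 g·m⁻²·a⁻¹
carbon steel: f(T) = -0.054·(T−10) [T>10 °C] = -0.4320
  Pd branch = 1.77·Pd^0.52·e^(0.02·RH+f) = 38.77 μm/a
  Cl⁻ term: 0.102·671.7^0.62·exp(0.033·54+0.04·18.0) = 70.48
  sum: 38.77 + 70.48 → r_corr = 109.2 μm/a
  mass loss = 109.2 μm/a × 7.85 g/cm³ = 857.6 g·m⁻²·a⁻¹
copper: f(T) = -0.080·(T−10) [T>10 °C] = -0.6400
  SO₂ term: 0.0053·108.8^0.26·exp(0.059·54-0.6400) = 0.2288
  Cl⁻ term: 0.01025·671.7^0.27·exp(0.036·54+0.049·18.0) = 1.003
  r_corr = 0.2288 + 1.003 = 1.232 μm/a
  mass loss = 1.232 μm/a × 8.96 g/cm³ = 11.04 g·m⁻²·a⁻¹
Ordering by g·m⁻²·a⁻¹: carbon steel (858) > zinc (41.3) > copper (11)

["carbon steel", "zinc", "copper"]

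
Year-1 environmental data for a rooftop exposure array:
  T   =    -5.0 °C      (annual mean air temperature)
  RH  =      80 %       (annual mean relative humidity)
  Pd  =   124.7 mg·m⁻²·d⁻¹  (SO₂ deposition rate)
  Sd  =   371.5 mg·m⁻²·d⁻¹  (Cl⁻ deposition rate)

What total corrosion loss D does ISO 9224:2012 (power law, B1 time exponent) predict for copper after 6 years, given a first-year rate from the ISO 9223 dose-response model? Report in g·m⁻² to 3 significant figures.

D(6) = 30.2 g·m⁻²

copper: f(T) = +0.126·(T−10) [T≤10 °C] = -1.8900
  Pd branch = 0.0053·Pd^0.26·e^(0.059·RH+f) = 0.315 μm/a
  Sd branch = 0.01025·Sd^0.27·e^(0.036·RH+0.049·T) = 0.7063 μm/a
  r_corr = 0.315 + 0.7063 = 1.021 μm/a
Power-law: D(6) = r_corr · 6^0.667
  D(6) = 1.021 × 6^0.667 = 1.021 × 3.304 = 3.374 μm
  Mass loss = 3.374 μm × 8.96 g/cm³ = 30.23 g·m⁻²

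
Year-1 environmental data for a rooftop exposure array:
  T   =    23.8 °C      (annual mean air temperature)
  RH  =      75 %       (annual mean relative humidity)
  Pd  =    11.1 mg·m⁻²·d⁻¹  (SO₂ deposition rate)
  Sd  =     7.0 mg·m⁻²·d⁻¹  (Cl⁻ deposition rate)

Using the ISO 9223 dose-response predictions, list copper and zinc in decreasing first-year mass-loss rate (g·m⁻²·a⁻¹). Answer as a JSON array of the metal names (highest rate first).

copper: f(T) = -0.080·(T−10) [T>10 °C] = -1.1040
  sulphur-dioxide contribution → 0.2744 μm/a
  chloride contribution → 0.8279 μm/a
  ⇒ r_corr(copper) = 1.102 μm/a
  mass loss = 1.102 μm/a × 8.96 g/cm³ = 9.876 g·m⁻²·a⁻¹
zinc: f(T) = -0.071·(T−10) [T>10 °C] = -0.9798
  sulphur-dioxide contribution → 0.4399 μm/a
  chloride contribution → 0.731 μm/a
  ⇒ r_corr(zinc) = 1.171 μm/a
  mass loss = 1.171 μm/a × 7.14 g/cm³ = 8.36 g·m⁻²·a⁻¹
Ordering by g·m⁻²·a⁻¹: copper (9.88) > zinc (8.36)

["copper", "zinc"]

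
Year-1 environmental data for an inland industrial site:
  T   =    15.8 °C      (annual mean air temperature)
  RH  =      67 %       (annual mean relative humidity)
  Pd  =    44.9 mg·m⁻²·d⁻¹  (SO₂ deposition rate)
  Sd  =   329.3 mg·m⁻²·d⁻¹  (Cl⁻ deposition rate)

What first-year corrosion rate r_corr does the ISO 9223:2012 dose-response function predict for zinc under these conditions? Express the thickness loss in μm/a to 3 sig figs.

r_corr = 4.11 μm/a

zinc: T>10 °C ⇒ hinge -0.071·(15.8−10) = -0.4118
  SO₂ term: 0.0129·44.9^0.44·exp(0.046·67-0.4118) = 0.9936
  Cl⁻ term: 0.0175·329.3^0.57·exp(0.008·67+0.085·15.8) = 3.12
  sum: 0.9936 + 3.12 → r_corr = 4.113 μm/a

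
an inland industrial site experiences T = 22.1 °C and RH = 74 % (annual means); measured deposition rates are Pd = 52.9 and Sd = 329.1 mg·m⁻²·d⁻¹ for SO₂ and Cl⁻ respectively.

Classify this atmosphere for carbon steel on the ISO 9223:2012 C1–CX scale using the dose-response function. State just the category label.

C5

carbon steel: f(T) = -0.054·(T−10) [T>10 °C] = -0.6534
  sulphur-dioxide contribution → 31.85 μm/a
  chloride contribution → 103.2 μm/a
  ⇒ r_corr(carbon steel) = 135.1 μm/a
Category bounds: 80…200 μm/a bracket r_corr ⇒ C5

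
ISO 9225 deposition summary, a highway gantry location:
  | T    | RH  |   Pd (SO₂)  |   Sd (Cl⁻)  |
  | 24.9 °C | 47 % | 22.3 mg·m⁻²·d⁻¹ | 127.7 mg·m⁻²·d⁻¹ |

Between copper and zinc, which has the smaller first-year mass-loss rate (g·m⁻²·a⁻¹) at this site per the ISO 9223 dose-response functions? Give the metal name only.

copper

copper: T>10 °C ⇒ hinge -0.080·(24.9−10) = -1.1920
  sulphur-dioxide contribution → 0.05774 μm/a
  chloride contribution → 0.6984 μm/a
  ⇒ r_corr(copper) = 0.7561 μm/a
  mass loss = 0.7561 μm/a × 8.96 g/cm³ = 6.775 g·m⁻²·a⁻¹
zinc: T>10 °C ⇒ hinge -0.071·(24.9−10) = -1.0579
  sulphur-dioxide contribution → 0.1525 μm/a
  chloride contribution → 3.358 μm/a
  total first-year rate 3.51 μm/a
  mass loss = 3.51 μm/a × 7.14 g/cm³ = 25.06 g·m⁻²·a⁻¹
Ordering by g·m⁻²·a⁻¹: zinc (25.1) > copper (6.77)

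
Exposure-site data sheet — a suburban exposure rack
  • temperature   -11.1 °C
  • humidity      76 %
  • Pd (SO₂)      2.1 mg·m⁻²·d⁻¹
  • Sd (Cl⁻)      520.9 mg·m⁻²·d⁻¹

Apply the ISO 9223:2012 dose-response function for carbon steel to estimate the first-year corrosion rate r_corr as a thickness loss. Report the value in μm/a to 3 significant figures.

carbon steel: T≤10 °C ⇒ hinge +0.150·(-11.1−10) = -3.1650
  Pd branch = 1.77·Pd^0.52·e^(0.02·RH+f) = 0.5025 μm/a
  Cl⁻ term: 0.102·520.9^0.62·exp(0.033·76+0.04·-11.1) = 38.85
  r_corr = 0.5025 + 38.85 = 39.35 μm/a

r_corr = 39.4 μm/a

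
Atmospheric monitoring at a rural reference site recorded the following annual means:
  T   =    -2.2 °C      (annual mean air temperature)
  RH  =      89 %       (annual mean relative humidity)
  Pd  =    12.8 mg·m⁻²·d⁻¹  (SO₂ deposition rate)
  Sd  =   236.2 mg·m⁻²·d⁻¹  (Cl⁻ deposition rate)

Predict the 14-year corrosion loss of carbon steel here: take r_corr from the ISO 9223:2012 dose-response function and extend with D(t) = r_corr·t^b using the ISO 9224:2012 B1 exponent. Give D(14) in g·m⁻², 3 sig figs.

carbon steel: temperature factor f = +0.150·(-12.2) = -1.8300
  sulphur-dioxide contribution → 6.339 μm/a
  chloride contribution → 52.16 μm/a
  ⇒ r_corr(carbon steel) = 58.5 μm/a
ISO 9224: D(t) = r_corr · t^b with b = 0.523 (carbon steel, B1)
  D(14) = 58.5 × 14^0.523 = 58.5 × 3.976 = 232.6 μm
  Mass loss = 232.6 μm × 7.85 g/cm³ = 1826 g·m⁻²

D(14) = 1.83e+03 g·m⁻²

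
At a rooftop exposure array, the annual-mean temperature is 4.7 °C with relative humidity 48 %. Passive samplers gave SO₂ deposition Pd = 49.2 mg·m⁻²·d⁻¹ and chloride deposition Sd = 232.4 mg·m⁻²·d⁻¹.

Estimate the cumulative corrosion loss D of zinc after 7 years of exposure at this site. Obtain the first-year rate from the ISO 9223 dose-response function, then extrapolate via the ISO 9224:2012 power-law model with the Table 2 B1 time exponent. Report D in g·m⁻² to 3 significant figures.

D(7) = 48.2 g·m⁻²

zinc: T≤10 °C ⇒ hinge +0.038·(4.7−10) = -0.2014
  SO₂ term: 0.0129·49.2^0.44·exp(0.046·48-0.2014) = 0.5327
  Cl⁻ term: 0.0175·232.4^0.57·exp(0.008·48+0.085·4.7) = 0.8552
  sum: 0.5327 + 0.8552 → r_corr = 1.388 μm/a
Long-term exponent b (ISO 9224 Table 2, B1) = 0.813
  D(7) = 1.388 × 7^0.813 = 1.388 × 4.865 = 6.752 μm
  Mass loss = 6.752 μm × 7.14 g/cm³ = 48.21 g·m⁻²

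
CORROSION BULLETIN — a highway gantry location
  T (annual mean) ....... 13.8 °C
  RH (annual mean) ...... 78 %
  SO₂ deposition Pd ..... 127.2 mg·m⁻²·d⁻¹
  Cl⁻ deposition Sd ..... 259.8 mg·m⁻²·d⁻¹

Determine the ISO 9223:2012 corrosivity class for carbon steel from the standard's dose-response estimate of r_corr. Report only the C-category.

carbon steel: T>10 °C ⇒ hinge -0.054·(13.8−10) = -0.2052
  Pd branch = 1.77·Pd^0.52·e^(0.02·RH+f) = 85.25 μm/a
  Sd branch = 0.102·Sd^0.62·e^(0.033·RH+0.04·T) = 72.99 μm/a
  r_corr = 85.25 + 72.99 = 158.2 μm/a
Category bounds: 80…200 μm/a bracket r_corr ⇒ C5

C5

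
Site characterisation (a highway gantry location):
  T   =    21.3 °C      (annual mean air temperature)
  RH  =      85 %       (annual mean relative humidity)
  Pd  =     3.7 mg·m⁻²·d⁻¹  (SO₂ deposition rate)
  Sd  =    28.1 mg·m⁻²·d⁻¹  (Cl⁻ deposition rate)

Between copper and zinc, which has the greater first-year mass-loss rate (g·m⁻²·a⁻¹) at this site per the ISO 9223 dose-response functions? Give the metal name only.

copper: temperature factor f = -0.080·(11.3) = -0.9040
  Pd branch = 0.0053·Pd^0.26·e^(0.059·RH+f) = 0.4544 μm/a
  Cl⁻ term: 0.01025·28.1^0.27·exp(0.036·85+0.049·21.3) = 1.528
  sum: 0.4544 + 1.528 → r_corr = 1.982 μm/a
  mass loss = 1.982 μm/a × 8.96 g/cm³ = 17.76 g·m⁻²·a⁻¹
zinc: f(T) = -0.071·(T−10) [T>10 °C] = -0.8023
  SO₂ term: 0.0129·3.7^0.44·exp(0.046·85-0.8023) = 0.5132
  Cl⁻ term: 0.0175·28.1^0.57·exp(0.008·85+0.085·21.3) = 1.414
  r_corr = 0.5132 + 1.414 = 1.927 μm/a
  mass loss = 1.927 μm/a × 7.14 g/cm³ = 13.76 g·m⁻²·a⁻¹
Ordering by g·m⁻²·a⁻¹: copper (17.8) > zinc (13.8)

copper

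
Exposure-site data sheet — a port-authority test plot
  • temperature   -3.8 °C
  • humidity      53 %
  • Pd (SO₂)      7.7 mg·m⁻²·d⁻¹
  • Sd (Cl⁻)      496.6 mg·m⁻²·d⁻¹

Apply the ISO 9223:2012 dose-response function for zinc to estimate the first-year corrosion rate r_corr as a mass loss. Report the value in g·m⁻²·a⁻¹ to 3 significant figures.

r_corr = 6.29 g·m⁻²·a⁻¹

zinc: f(T) = +0.038·(T−10) [T≤10 °C] = -0.5244
  sulphur-dioxide contribution → 0.2146 μm/a
  chloride contribution → 0.6662 μm/a
  ⇒ r_corr(zinc) = 0.8809 μm/a
Convert to mass loss: 0.8809 μm/a × 7.14 g/cm³ = 6.289 g·m⁻²·a⁻¹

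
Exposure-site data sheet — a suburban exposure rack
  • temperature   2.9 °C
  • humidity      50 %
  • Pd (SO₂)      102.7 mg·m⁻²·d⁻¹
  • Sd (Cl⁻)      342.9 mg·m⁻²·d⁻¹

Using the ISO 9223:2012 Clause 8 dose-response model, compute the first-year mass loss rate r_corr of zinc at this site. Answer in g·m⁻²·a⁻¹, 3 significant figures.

zinc: f(T) = +0.038·(T−10) [T≤10 °C] = -0.2698
  Pd branch = 0.0129·Pd^0.44·e^(0.046·RH+f) = 0.754 μm/a
  Cl⁻ term: 0.0175·342.9^0.57·exp(0.008·50+0.085·2.9) = 0.9308
  sum: 0.754 + 0.9308 → r_corr = 1.685 μm/a
Convert to mass loss: 1.685 μm/a × 7.14 g/cm³ = 12.03 g·m⁻²·a⁻¹

r_corr = 12.0 g·m⁻²·a⁻¹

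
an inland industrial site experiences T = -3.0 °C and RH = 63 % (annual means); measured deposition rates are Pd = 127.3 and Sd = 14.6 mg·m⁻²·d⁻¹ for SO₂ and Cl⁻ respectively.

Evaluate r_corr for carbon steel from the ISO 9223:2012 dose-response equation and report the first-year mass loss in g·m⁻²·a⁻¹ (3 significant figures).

r_corr = 117 g·m⁻²·a⁻¹

carbon steel: f(T) = +0.150·(T−10) [T≤10 °C] = -1.9500
  SO₂ term: 1.77·127.3^0.52·exp(0.02·63-1.9500) = 11.04
  Cl⁻ term: 0.102·14.6^0.62·exp(0.033·63+0.04·-3.0) = 3.813
  r_corr = 11.04 + 3.813 = 14.85 μm/a
Convert to mass loss: 14.85 μm/a × 7.85 g/cm³ = 116.6 g·m⁻²·a⁻¹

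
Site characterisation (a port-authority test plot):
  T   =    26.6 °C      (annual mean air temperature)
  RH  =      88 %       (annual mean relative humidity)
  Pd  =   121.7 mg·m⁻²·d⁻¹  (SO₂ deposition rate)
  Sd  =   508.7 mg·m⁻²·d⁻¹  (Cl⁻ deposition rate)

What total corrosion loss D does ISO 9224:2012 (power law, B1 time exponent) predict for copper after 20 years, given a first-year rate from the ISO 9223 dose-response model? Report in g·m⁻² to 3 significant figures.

copper: temperature factor f = -0.080·(16.6) = -1.3280
  SO₂ term: 0.0053·121.7^0.26·exp(0.059·88-1.3280) = 0.8802
  Cl⁻ term: 0.01025·508.7^0.27·exp(0.036·88+0.049·26.6) = 4.824
  r_corr = 0.8802 + 4.824 = 5.704 μm/a
ISO 9224: D(t) = r_corr · t^b with b = 0.667 (copper, B1)
  D(20) = 5.704 × 20^0.667 = 5.704 × 7.375 = 42.07 μm
  Mass loss = 42.07 μm × 8.96 g/cm³ = 376.9 g·m⁻²

D(20) = 377 g·m⁻²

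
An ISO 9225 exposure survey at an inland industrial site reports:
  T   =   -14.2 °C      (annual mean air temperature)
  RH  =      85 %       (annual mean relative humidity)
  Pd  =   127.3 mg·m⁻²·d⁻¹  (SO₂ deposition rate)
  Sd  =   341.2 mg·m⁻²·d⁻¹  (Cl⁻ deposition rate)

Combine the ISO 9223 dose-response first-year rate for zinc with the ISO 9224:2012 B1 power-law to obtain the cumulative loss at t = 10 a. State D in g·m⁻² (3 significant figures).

zinc: T≤10 °C ⇒ hinge +0.038·(-14.2−10) = -0.9196
  SO₂ term: 0.0129·127.3^0.44·exp(0.046·85-0.9196) = 2.165
  Cl⁻ term: 0.0175·341.2^0.57·exp(0.008·85+0.085·-14.2) = 0.2871
  sum: 2.165 + 0.2871 → r_corr = 2.452 μm/a
ISO 9224: D(t) = r_corr · t^b with b = 0.813 (zinc, B1)
  D(10) = 2.452 × 10^0.813 = 2.452 × 6.501 = 15.94 μm
  Mass loss = 15.94 μm × 7.14 g/cm³ = 113.8 g·m⁻²

D(10) = 114 g·m⁻²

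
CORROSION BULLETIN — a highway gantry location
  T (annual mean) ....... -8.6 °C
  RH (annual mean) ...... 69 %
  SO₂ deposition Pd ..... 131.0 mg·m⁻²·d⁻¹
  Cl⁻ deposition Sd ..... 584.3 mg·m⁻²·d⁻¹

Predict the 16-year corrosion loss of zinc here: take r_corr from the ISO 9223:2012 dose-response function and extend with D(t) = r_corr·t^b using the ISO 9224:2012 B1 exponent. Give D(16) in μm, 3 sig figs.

D(16) = 17.6 μm

zinc: T≤10 °C ⇒ hinge +0.038·(-8.6−10) = -0.7068
  Pd branch = 0.0129·Pd^0.44·e^(0.046·RH+f) = 1.299 μm/a
  Sd branch = 0.0175·Sd^0.57·e^(0.008·RH+0.085·T) = 0.5524 μm/a
  sum: 1.299 + 0.5524 → r_corr = 1.852 μm/a
Power-law: D(16) = r_corr · 16^0.813
  D(16) = 1.852 × 16^0.813 = 1.852 × 9.527 = 17.64 μm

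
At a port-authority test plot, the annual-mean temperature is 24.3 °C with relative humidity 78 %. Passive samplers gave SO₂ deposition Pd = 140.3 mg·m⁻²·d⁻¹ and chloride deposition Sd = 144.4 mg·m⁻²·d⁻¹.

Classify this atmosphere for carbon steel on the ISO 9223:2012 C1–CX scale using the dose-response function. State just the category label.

carbon steel: f(T) = -0.054·(T−10) [T>10 °C] = -0.7722
  SO₂ term: 1.77·140.3^0.52·exp(0.02·78-0.7722) = 50.88
  Cl⁻ term: 0.102·144.4^0.62·exp(0.033·78+0.04·24.3) = 77.19
  r_corr = 50.88 + 77.19 = 128.1 μm/a
Category bounds: 80…200 μm/a bracket r_corr ⇒ C5

C5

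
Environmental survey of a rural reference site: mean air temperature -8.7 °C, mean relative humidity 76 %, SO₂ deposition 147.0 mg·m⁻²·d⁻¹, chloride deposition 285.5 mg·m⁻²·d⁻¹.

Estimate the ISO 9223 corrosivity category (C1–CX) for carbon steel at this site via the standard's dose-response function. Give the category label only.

carbon steel: f(T) = +0.150·(T−10) [T≤10 °C] = -2.8050
  sulphur-dioxide contribution → 6.56 μm/a
  chloride contribution → 29.45 μm/a
  ⇒ r_corr(carbon steel) = 36.01 μm/a
ISO 9223 Table 2 (carbon steel): 25 < 36 ≤ 50 μm/a ⇒ C3

C3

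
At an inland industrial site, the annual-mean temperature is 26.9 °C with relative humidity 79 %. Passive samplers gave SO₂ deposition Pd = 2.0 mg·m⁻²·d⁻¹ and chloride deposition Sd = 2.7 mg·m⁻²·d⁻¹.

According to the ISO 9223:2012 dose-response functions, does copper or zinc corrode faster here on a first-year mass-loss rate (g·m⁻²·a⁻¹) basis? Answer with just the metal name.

copper

copper: T>10 °C ⇒ hinge -0.080·(26.9−10) = -1.3520
  Pd branch = 0.0053·Pd^0.26·e^(0.059·RH+f) = 0.1736 μm/a
  Sd branch = 0.01025·Sd^0.27·e^(0.036·RH+0.049·T) = 0.8605 μm/a
  sum: 0.1736 + 0.8605 → r_corr = 1.034 μm/a
  mass loss = 1.034 μm/a × 8.96 g/cm³ = 9.266 g·m⁻²·a⁻¹
zinc: f(T) = -0.071·(T−10) [T>10 °C] = -1.1999
  SO₂ term: 0.0129·2.0^0.44·exp(0.046·79-1.1999) = 0.1996
  Cl⁻ term: 0.0175·2.7^0.57·exp(0.008·79+0.085·26.9) = 0.5707
  sum: 0.1996 + 0.5707 → r_corr = 0.7703 μm/a
  mass loss = 0.7703 μm/a × 7.14 g/cm³ = 5.5 g·m⁻²·a⁻¹
Ordering by g·m⁻²·a⁻¹: copper (9.27) > zinc (5.5)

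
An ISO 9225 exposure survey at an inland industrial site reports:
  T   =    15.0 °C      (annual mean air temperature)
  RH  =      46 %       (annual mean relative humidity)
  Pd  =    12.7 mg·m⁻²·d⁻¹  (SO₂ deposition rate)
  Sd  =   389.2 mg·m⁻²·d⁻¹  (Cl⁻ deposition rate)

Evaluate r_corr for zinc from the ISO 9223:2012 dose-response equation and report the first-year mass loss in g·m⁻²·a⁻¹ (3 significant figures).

zinc: temperature factor f = -0.071·(5.0) = -0.3550
  Pd branch = 0.0129·Pd^0.44·e^(0.046·RH+f) = 0.2296 μm/a
  Sd branch = 0.0175·Sd^0.57·e^(0.008·RH+0.085·T) = 2.71 μm/a
  sum: 0.2296 + 2.71 → r_corr = 2.94 μm/a
Convert to mass loss: 2.94 μm/a × 7.14 g/cm³ = 20.99 g·m⁻²·a⁻¹

r_corr = 21.0 g·m⁻²·a⁻¹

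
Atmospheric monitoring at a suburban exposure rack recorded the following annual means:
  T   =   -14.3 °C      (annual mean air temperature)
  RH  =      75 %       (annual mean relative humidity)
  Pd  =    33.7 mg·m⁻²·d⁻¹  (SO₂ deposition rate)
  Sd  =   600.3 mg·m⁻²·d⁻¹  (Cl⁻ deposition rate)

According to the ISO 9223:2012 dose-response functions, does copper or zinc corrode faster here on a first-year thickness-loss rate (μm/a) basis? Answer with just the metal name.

zinc

copper: T≤10 °C ⇒ hinge +0.126·(-14.3−10) = -3.0618
  SO₂ term: 0.0053·33.7^0.26·exp(0.059·75-3.0618) = 0.0517
  Cl⁻ term: 0.01025·600.3^0.27·exp(0.036·75+0.049·-14.3) = 0.4258
  r_corr = 0.0517 + 0.4258 = 0.4775 μm/a
zinc: temperature factor f = +0.038·(-24.3) = -0.9234
  SO₂ term: 0.0129·33.7^0.44·exp(0.046·75-0.9234) = 0.7586
  Cl⁻ term: 0.0175·600.3^0.57·exp(0.008·75+0.085·-14.3) = 0.3626
  sum: 0.7586 + 0.3626 → r_corr = 1.121 μm/a
Ordering by μm/a: zinc (1.12) > copper (0.477)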